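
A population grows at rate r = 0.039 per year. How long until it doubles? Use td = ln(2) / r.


td = ln(2) / 0.039 = 0.693147 / 0.039 = 17.7730 ≈ 17.8 years

17.8 years


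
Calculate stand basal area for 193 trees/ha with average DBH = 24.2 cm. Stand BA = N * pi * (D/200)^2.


(D/200)^2 = (24.2/200)^2 = 0.121^2 = 0.014641
Individual BA = 3.141593 * 0.014641 = 0.0459961 m^2
Stand BA = 193 * 0.0459961 = 8.87725 ≈ 8.88 m^2/ha

8.88 m^2/ha


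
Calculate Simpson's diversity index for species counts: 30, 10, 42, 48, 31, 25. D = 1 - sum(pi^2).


Total N = 30 + 10 + 42 + 48 + 31 + 25 = 186
Per-species terms:
  p = 30/186 = 0.161290; p^2 = 0.161290^2 = 0.026014
  p = 10/186 = 0.053763; p^2 = 0.053763^2 = 0.002890
  p = 42/186 = 0.225806; p^2 = 0.225806^2 = 0.050988
  p = 48/186 = 0.258065; p^2 = 0.258065^2 = 0.066598
  p = 31/186 = 0.166667; p^2 = 0.166667^2 = 0.027778
  p = 25/186 = 0.134409; p^2 = 0.134409^2 = 0.018066
sum(p^2) = 0.026014 + 0.002890 + 0.050988 + 0.066598 + 0.027778 + 0.018066 = 0.192334
D = 1 - 0.192334 = 0.807666 ≈ 0.8077

0.8077


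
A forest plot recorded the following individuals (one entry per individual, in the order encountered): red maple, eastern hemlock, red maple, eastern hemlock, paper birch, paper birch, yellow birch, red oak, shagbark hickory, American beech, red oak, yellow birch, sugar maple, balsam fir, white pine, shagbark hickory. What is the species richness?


Total individuals logged = 16
Distinct species (count of individuals): red maple (2), eastern hemlock (2), paper birch (2), yellow birch (2), red oak (2), shagbark hickory (2), American beech (1), sugar maple (1), balsam fir (1), white pine (1)
Species richness = number of distinct species = 10

10


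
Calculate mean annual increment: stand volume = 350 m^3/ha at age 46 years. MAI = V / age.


MAI = 350 / 46 = 7.6087 ≈ 7.61 m^3/ha/yr

7.61 m^3/ha/yr


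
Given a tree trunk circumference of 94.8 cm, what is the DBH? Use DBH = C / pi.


DBH = C / pi = 94.8 / 3.141593 = 30.1758 ≈ 30.18 cm

30.18 cm


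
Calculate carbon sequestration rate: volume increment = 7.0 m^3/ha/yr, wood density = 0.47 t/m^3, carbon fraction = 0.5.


C = 7.0 * 0.47 * 0.5 = 1.645 ≈ 1.65 t C/ha/yr

1.65 t C/ha/yr


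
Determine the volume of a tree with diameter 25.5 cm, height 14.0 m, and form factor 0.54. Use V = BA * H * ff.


(D/200)^2 = (25.5/200)^2 = 0.1275^2 = 0.01625625
BA = 3.141593 * 0.01625625 = 0.0510705 m^2
V = 0.0510705 * 14.0 * 0.54 = 0.386093 ≈ 0.386 m^3

0.386 m^3


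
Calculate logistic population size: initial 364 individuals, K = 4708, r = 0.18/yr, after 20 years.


(K - N0)/N0 = (4708 - 364)/364 = 4344/364 = 11.9341
r*t = 0.18 * 20 = 3.6; exp(-3.6) = 0.0273237
11.9341 * 0.0273237 = 0.326084
1 + 0.326084 = 1.32608
N = 4708 / 1.32608 = 3550.31 ≈ 3550

3550


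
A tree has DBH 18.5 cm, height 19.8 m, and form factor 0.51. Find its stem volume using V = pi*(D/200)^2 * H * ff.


(D/200)^2 = (18.5/200)^2 = 0.0925^2 = 0.00855625
BA = 3.141593 * 0.00855625 = 0.0268803 m^2
V = 0.0268803 * 19.8 * 0.51 = 0.271437 ≈ 0.271 m^3

0.271 m^3


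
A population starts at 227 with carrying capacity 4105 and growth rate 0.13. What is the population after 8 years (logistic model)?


(K - N0)/N0 = (4105 - 227)/227 = 3878/227 = 17.0837
r*t = 0.13 * 8 = 1.04; exp(-1.04) = 0.353455
17.0837 * 0.353455 = 6.03832
1 + 6.03832 = 7.03832
N = 4105 / 7.03832 = 583.236 ≈ 583

583


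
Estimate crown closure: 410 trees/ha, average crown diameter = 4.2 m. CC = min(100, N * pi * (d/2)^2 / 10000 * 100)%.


(d/2)^2 = (4.2/2)^2 = 2.1^2 = 4.41
Crown area = 3.141593 * 4.41 = 13.8544 m^2
N * area / 10000 * 100 = 410 * 13.8544 / 10000 * 100 = 56.8030
CC = min(100, 56.8030) = 56.8030 ≈ 56.8%

56.8%


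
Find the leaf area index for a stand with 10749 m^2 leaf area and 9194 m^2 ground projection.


LAI = 10749 / 9194 = 1.1691 ≈ 1.17

1.17


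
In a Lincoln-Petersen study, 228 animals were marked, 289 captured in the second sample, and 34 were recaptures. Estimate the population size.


N = M * C / R = 228 * 289 / 34 = 65892 / 34 = 1938

1938 individuals


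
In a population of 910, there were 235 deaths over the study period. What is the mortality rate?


Mortality rate = 235 / 910 = 0.258242 ≈ 0.2582

0.2582


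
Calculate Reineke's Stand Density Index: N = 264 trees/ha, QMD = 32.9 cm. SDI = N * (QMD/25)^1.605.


QMD/25 = 32.9/25 = 1.316
(1.316)^1.605 = exp(1.605 * ln(1.316)) = exp(1.605 * 0.274597) = exp(0.440728) = 1.55384
SDI = 264 * 1.55384 = 410.214 ≈ 410

410


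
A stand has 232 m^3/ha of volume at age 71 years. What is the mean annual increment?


MAI = 232 / 71 = 3.2676 ≈ 3.27 m^3/ha/yr

3.27 m^3/ha/yr


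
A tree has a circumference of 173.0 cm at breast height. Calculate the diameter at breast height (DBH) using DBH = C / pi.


DBH = C / pi = 173.0 / 3.141593 = 55.0676 ≈ 55.07 cm

55.07 cm


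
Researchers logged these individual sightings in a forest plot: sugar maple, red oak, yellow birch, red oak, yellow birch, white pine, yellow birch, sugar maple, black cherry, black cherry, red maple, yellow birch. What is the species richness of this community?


Total individuals logged = 12
Distinct species (count of individuals): sugar maple (2), red oak (2), yellow birch (4), white pine (1), black cherry (2), red maple (1)
Species richness = number of distinct species = 6

6


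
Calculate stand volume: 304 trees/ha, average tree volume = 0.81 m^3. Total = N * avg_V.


V_stand = 304 * 0.81 = 246.24 ≈ 246.2 m^3/ha

246.2 m^3/ha


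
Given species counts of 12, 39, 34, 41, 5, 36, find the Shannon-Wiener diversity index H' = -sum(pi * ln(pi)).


Total N = 12 + 39 + 34 + 41 + 5 + 36 = 167
Per-species terms:
  p = 12/167 = 0.071856; ln(p) = -2.633091; p*ln(p) = 0.071856 * (-2.633091) = -0.189203
  p = 39/167 = 0.233533; ln(p) = -1.454432; p*ln(p) = 0.233533 * (-1.454432) = -0.339658
  p = 34/167 = 0.203593; ln(p) = -1.591632; p*ln(p) = 0.203593 * (-1.591632) = -0.324045
  p = 41/167 = 0.245509; ln(p) = -1.404422; p*ln(p) = 0.245509 * (-1.404422) = -0.344798
  p = 5/167 = 0.029940; ln(p) = -3.508560; p*ln(p) = 0.029940 * (-3.508560) = -0.105046
  p = 36/167 = 0.215569; ln(p) = -1.534474; p*ln(p) = 0.215569 * (-1.534474) = -0.330785
sum(p*ln(p)) = (-0.189203) + (-0.339658) + (-0.324045) + (-0.344798) + (-0.105046) + (-0.330785) = -1.633535
H' = -(-1.633535) = 1.633535 ≈ 1.6335

1.6335


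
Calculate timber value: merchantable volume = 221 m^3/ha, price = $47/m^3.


Value = 221 * 47 = $10387/ha

$10387/ha


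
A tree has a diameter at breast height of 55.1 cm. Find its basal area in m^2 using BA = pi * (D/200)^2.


D/200 = 55.1/200 = 0.2755 m
(D/200)^2 = 0.2755^2 = 0.07590025
BA = 3.141593 * 0.07590025 = 0.238448 ≈ 0.2384 m^2

0.2384 m^2


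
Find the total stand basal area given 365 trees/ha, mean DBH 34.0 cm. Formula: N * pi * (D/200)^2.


(D/200)^2 = (34.0/200)^2 = 0.17^2 = 0.0289
Individual BA = 3.141593 * 0.0289 = 0.0907920 m^2
Stand BA = 365 * 0.0907920 = 33.1391 ≈ 33.14 m^2/ha

33.14 m^2/ha


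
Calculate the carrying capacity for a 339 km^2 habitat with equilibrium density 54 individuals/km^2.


K = 54 * 339 = 18306 individuals

18306 individuals


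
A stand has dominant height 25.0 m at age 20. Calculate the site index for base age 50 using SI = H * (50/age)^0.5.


50/20 = 2.50000
(2.50000)^0.5 = 1.58114
SI = 25.0 * 1.58114 = 39.5285 ≈ 39.5 m

39.5 m


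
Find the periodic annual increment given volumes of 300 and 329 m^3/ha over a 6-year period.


PAI = (V2 - V1) / period = (329 - 300) / 6 = 29 / 6 = 4.8333 ≈ 4.83 m^3/ha/yr

4.83 m^3/ha/yr


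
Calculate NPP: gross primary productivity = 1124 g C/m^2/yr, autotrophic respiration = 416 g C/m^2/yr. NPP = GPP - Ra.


NPP = GPP - Ra = 1124 - 416 = 708 g C/m^2/yr

708 g C/m^2/yr


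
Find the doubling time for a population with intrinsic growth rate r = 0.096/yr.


td = ln(2) / 0.096 = 0.693147 / 0.096 = 7.22028 ≈ 7.2 years

7.2 years


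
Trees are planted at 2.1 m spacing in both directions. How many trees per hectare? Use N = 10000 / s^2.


N = 10000 / 2.1^2 = 10000 / 4.41 = 2267.57 ≈ 2268 trees/ha

2268 trees/ha


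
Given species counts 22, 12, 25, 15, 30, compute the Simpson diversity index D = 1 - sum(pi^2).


Total N = 22 + 12 + 25 + 15 + 30 = 104
Per-species terms:
  p = 22/104 = 0.211538; p^2 = 0.211538^2 = 0.044748
  p = 12/104 = 0.115385; p^2 = 0.115385^2 = 0.013314
  p = 25/104 = 0.240385; p^2 = 0.240385^2 = 0.057785
  p = 15/104 = 0.144231; p^2 = 0.144231^2 = 0.020803
  p = 30/104 = 0.288462; p^2 = 0.288462^2 = 0.083210
sum(p^2) = 0.044748 + 0.013314 + 0.057785 + 0.020803 + 0.083210 = 0.219860
D = 1 - 0.219860 = 0.780140 ≈ 0.7801

0.7801


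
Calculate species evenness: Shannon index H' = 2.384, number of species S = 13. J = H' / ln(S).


ln(13) = 2.56495
J = H' / ln(S) = 2.384 / 2.56495 = 0.929453 ≈ 0.9295

0.9295


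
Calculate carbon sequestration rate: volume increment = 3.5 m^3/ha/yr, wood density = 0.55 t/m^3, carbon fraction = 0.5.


C = 3.5 * 0.55 * 0.5 = 0.9625 ≈ 0.96 t C/ha/yr

0.96 t C/ha/yr


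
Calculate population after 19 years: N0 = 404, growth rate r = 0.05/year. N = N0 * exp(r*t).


r*t = 0.05 * 19 = 0.95
exp(0.95) = 2.58571
N = 404 * 2.58571 = 1044.63 ≈ 1045

1045


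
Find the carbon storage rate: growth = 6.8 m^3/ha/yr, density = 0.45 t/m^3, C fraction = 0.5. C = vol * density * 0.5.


C = 6.8 * 0.45 * 0.5 = 1.53 t C/ha/yr

1.53 t C/ha/yr


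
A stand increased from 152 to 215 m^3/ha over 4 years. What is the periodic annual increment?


PAI = (V2 - V1) / period = (215 - 152) / 4 = 63 / 4 = 15.75 m^3/ha/yr

15.75 m^3/ha/yr


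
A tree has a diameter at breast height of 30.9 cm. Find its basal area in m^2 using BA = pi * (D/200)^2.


D/200 = 30.9/200 = 0.1545 m
(D/200)^2 = 0.1545^2 = 0.02387025
BA = 3.141593 * 0.02387025 = 0.0749906 ≈ 0.0750 m^2

0.0750 m^2


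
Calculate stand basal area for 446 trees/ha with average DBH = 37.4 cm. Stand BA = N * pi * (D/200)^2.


(D/200)^2 = (37.4/200)^2 = 0.187^2 = 0.034969
Individual BA = 3.141593 * 0.034969 = 0.109858 m^2
Stand BA = 446 * 0.109858 = 48.9967 ≈ 49.00 m^2/ha

49.00 m^2/ha


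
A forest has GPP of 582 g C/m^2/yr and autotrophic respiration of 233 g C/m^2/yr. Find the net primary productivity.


NPP = GPP - Ra = 582 - 233 = 349 g C/m^2/yr

349 g C/m^2/yr


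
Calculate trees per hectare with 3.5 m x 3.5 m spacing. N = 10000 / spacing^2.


N = 10000 / 3.5^2 = 10000 / 12.25 = 816.327 ≈ 816 trees/ha

816 trees/ha


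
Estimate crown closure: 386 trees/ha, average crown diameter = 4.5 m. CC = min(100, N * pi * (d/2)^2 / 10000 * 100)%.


(d/2)^2 = (4.5/2)^2 = 2.25^2 = 5.0625
Crown area = 3.141593 * 5.0625 = 15.9043 m^2
N * area / 10000 * 100 = 386 * 15.9043 / 10000 * 100 = 61.3906
CC = min(100, 61.3906) = 61.3906 ≈ 61.4%

61.4%


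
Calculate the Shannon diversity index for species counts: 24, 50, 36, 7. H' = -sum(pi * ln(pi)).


Total N = 24 + 50 + 36 + 7 = 117
Per-species terms:
  p = 24/117 = 0.205128; ln(p) = -1.584121; p*ln(p) = 0.205128 * (-1.584121) = -0.324948
  p = 50/117 = 0.427350; ln(p) = -0.850152; p*ln(p) = 0.427350 * (-0.850152) = -0.363312
  p = 36/117 = 0.307692; ln(p) = -1.178656; p*ln(p) = 0.307692 * (-1.178656) = -0.362663
  p = 7/117 = 0.059829; ln(p) = -2.816265; p*ln(p) = 0.059829 * (-2.816265) = -0.168494
sum(p*ln(p)) = (-0.324948) + (-0.363312) + (-0.362663) + (-0.168494) = -1.219417
H' = -(-1.219417) = 1.219417 ≈ 1.2194

1.2194


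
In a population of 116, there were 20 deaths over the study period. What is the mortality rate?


Mortality rate = 20 / 116 = 0.172414 ≈ 0.1724

0.1724


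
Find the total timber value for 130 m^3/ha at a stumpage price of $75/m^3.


Value = 130 * 75 = $9750/ha

$9750/ha


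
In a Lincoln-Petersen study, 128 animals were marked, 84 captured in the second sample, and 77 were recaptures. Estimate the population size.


N = M * C / R = 128 * 84 / 77 = 10752 / 77 = 139.64 ≈ 140

140 individuals


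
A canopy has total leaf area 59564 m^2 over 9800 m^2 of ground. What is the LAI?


LAI = 59564 / 9800 = 6.0780 ≈ 6.08

6.08


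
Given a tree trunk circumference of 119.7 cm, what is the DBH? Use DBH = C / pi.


DBH = C / pi = 119.7 / 3.141593 = 38.1017 ≈ 38.10 cm

38.10 cm


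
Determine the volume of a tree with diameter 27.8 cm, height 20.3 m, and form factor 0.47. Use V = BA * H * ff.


(D/200)^2 = (27.8/200)^2 = 0.139^2 = 0.019321
BA = 3.141593 * 0.019321 = 0.0606987 m^2
V = 0.0606987 * 20.3 * 0.47 = 0.579126 ≈ 0.579 m^3

0.579 m^3


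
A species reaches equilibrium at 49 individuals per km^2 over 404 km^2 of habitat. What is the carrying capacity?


K = 49 * 404 = 19796 individuals

19796 individuals


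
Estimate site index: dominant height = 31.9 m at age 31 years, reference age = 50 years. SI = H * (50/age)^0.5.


50/31 = 1.61290
(1.61290)^0.5 = 1.27000
SI = 31.9 * 1.27000 = 40.5130 ≈ 40.5 m

40.5 m


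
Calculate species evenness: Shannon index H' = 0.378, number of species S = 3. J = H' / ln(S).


ln(3) = 1.09861
J = H' / ln(S) = 0.378 / 1.09861 = 0.344071 ≈ 0.3441

0.3441


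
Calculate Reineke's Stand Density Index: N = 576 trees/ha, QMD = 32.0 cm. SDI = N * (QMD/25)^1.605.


QMD/25 = 32.0/25 = 1.28
(1.28)^1.605 = exp(1.605 * ln(1.28)) = exp(1.605 * 0.246860) = exp(0.396210) = 1.48618
SDI = 576 * 1.48618 = 856.040 ≈ 856

856


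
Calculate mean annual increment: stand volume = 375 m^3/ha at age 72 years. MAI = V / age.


MAI = 375 / 72 = 5.2083 ≈ 5.21 m^3/ha/yr

5.21 m^3/ha/yr


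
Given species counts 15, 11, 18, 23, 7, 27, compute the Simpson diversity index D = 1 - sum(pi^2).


Total N = 15 + 11 + 18 + 23 + 7 + 27 = 101
Per-species terms:
  p = 15/101 = 0.148515; p^2 = 0.148515^2 = 0.022057
  p = 11/101 = 0.108911; p^2 = 0.108911^2 = 0.011862
  p = 18/101 = 0.178218; p^2 = 0.178218^2 = 0.031762
  p = 23/101 = 0.227723; p^2 = 0.227723^2 = 0.051858
  p = 7/101 = 0.069307; p^2 = 0.069307^2 = 0.004803
  p = 27/101 = 0.267327; p^2 = 0.267327^2 = 0.071464
sum(p^2) = 0.022057 + 0.011862 + 0.031762 + 0.051858 + 0.004803 + 0.071464 = 0.193806
D = 1 - 0.193806 = 0.806194 ≈ 0.8062

0.8062


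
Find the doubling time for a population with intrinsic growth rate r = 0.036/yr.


td = ln(2) / 0.036 = 0.693147 / 0.036 = 19.2541 ≈ 19.3 years

19.3 years


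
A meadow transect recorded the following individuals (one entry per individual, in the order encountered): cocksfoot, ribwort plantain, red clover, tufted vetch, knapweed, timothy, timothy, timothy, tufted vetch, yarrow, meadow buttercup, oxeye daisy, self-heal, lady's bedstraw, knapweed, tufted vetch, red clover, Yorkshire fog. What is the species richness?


Total individuals logged = 18
Distinct species (count of individuals): cocksfoot (1), ribwort plantain (1), red clover (2), tufted vetch (3), knapweed (2), timothy (3), yarrow (1), meadow buttercup (1), oxeye daisy (1), self-heal (1), lady's bedstraw (1), Yorkshire fog (1)
Species richness = number of distinct species = 12

12


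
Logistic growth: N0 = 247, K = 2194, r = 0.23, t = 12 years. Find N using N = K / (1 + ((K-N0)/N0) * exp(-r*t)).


(K - N0)/N0 = (2194 - 247)/247 = 1947/247 = 7.88259
r*t = 0.23 * 12 = 2.76; exp(-2.76) = 0.0632918
7.88259 * 0.0632918 = 0.498903
1 + 0.498903 = 1.49890
N = 2194 / 1.49890 = 1463.74 ≈ 1464

1464


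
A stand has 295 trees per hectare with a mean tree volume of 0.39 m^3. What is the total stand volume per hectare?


V_stand = 295 * 0.39 = 115.05 ≈ 115.1 m^3/ha

115.1 m^3/ha


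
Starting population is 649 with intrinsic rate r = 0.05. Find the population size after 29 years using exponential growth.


r*t = 0.05 * 29 = 1.45
exp(1.45) = 4.26311
N = 649 * 4.26311 = 2766.76 ≈ 2767

2767


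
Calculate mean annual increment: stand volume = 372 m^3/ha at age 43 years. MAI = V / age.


MAI = 372 / 43 = 8.6512 ≈ 8.65 m^3/ha/yr

8.65 m^3/ha/yr


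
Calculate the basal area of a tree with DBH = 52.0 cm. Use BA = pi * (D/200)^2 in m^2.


D/200 = 52.0/200 = 0.26 m
(D/200)^2 = 0.26^2 = 0.0676
BA = 3.141593 * 0.0676 = 0.212372 ≈ 0.2124 m^2

0.2124 m^2


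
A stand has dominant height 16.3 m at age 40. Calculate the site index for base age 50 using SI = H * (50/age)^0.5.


50/40 = 1.25000
(1.25000)^0.5 = 1.11803
SI = 16.3 * 1.11803 = 18.2239 ≈ 18.2 m

18.2 m


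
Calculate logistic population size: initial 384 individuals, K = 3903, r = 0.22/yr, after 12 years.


(K - N0)/N0 = (3903 - 384)/384 = 3519/384 = 9.16406
r*t = 0.22 * 12 = 2.64; exp(-2.64) = 0.0713613
9.16406 * 0.0713613 = 0.653959
1 + 0.653959 = 1.65396
N = 3903 / 1.65396 = 2359.79 ≈ 2360

2360


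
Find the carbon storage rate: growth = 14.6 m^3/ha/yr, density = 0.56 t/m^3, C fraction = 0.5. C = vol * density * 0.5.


C = 14.6 * 0.56 * 0.5 = 4.088 ≈ 4.09 t C/ha/yr

4.09 t C/ha/yr


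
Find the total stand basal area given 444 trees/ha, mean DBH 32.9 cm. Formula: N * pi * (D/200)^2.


(D/200)^2 = (32.9/200)^2 = 0.1645^2 = 0.02706025
Individual BA = 3.141593 * 0.02706025 = 0.0850123 m^2
Stand BA = 444 * 0.0850123 = 37.7455 ≈ 37.75 m^2/ha

37.75 m^2/ha


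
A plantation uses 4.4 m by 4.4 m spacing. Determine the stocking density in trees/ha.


N = 10000 / 4.4^2 = 10000 / 19.36 = 516.529 ≈ 517 trees/ha

517 trees/ha


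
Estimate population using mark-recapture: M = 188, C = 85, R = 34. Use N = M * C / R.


N = M * C / R = 188 * 85 / 34 = 15980 / 34 = 470

470 individuals


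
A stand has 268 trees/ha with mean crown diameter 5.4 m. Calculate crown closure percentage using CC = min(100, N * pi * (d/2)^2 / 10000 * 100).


(d/2)^2 = (5.4/2)^2 = 2.7^2 = 7.29
Crown area = 3.141593 * 7.29 = 22.9022 m^2
N * area / 10000 * 100 = 268 * 22.9022 / 10000 * 100 = 61.3779
CC = min(100, 61.3779) = 61.3779 ≈ 61.4%

61.4%


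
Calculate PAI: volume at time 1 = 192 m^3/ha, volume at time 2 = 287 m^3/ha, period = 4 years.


PAI = (V2 - V1) / period = (287 - 192) / 4 = 95 / 4 = 23.75 m^3/ha/yr

23.75 m^3/ha/yr


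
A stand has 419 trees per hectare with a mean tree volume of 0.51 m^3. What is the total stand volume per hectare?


V_stand = 419 * 0.51 = 213.69 ≈ 213.7 m^3/ha

213.7 m^3/ha


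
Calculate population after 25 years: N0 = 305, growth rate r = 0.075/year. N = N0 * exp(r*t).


r*t = 0.075 * 25 = 1.875
exp(1.875) = 6.52082
N = 305 * 6.52082 = 1988.85 ≈ 1989

1989


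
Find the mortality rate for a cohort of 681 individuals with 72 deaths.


Mortality rate = 72 / 681 = 0.105727 ≈ 0.1057

0.1057


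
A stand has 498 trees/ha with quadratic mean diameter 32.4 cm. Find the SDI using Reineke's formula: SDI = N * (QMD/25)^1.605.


QMD/25 = 32.4/25 = 1.296
(1.296)^1.605 = exp(1.605 * ln(1.296)) = exp(1.605 * 0.259283) = exp(0.416149) = 1.51611
SDI = 498 * 1.51611 = 755.023 ≈ 755

755


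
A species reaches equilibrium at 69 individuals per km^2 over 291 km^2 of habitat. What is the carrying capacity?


K = 69 * 291 = 20079 individuals

20079 individuals


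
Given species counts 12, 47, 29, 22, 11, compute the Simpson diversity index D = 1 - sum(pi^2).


Total N = 12 + 47 + 29 + 22 + 11 = 121
Per-species terms:
  p = 12/121 = 0.099174; p^2 = 0.099174^2 = 0.009835
  p = 47/121 = 0.388430; p^2 = 0.388430^2 = 0.150878
  p = 29/121 = 0.239669; p^2 = 0.239669^2 = 0.057441
  p = 22/121 = 0.181818; p^2 = 0.181818^2 = 0.033058
  p = 11/121 = 0.090909; p^2 = 0.090909^2 = 0.008264
sum(p^2) = 0.009835 + 0.150878 + 0.057441 + 0.033058 + 0.008264 = 0.259476
D = 1 - 0.259476 = 0.740524 ≈ 0.7405

0.7405


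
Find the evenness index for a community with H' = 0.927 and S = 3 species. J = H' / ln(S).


ln(3) = 1.09861
J = H' / ln(S) = 0.927 / 1.09861 = 0.843794 ≈ 0.8438

0.8438


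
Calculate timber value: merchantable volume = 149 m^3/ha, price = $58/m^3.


Value = 149 * 58 = $8642/ha

$8642/ha


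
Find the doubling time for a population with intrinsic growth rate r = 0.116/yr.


td = ln(2) / 0.116 = 0.693147 / 0.116 = 5.97541 ≈ 6.0 years

6.0 years


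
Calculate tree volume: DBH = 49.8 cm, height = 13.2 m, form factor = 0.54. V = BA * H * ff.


(D/200)^2 = (49.8/200)^2 = 0.249^2 = 0.062001
BA = 3.141593 * 0.062001 = 0.194782 m^2
V = 0.194782 * 13.2 * 0.54 = 1.38841 ≈ 1.388 m^3

1.388 m^3


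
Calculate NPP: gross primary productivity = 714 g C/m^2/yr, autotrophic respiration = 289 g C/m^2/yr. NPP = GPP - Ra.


NPP = GPP - Ra = 714 - 289 = 425 g C/m^2/yr

425 g C/m^2/yr


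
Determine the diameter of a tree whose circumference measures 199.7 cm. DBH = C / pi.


DBH = C / pi = 199.7 / 3.141593 = 63.5665 ≈ 63.57 cm

63.57 cm


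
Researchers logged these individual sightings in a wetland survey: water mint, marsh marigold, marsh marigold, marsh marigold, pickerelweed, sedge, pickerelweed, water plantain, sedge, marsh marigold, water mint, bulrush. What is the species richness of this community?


Total individuals logged = 12
Distinct species (count of individuals): water mint (2), marsh marigold (4), pickerelweed (2), sedge (2), water plantain (1), bulrush (1)
Species richness = number of distinct species = 6

6


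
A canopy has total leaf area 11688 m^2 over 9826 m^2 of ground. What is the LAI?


LAI = 11688 / 9826 = 1.1895 ≈ 1.19

1.19


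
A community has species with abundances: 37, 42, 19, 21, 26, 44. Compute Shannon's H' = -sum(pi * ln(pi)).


Total N = 37 + 42 + 19 + 21 + 26 + 44 = 189
Per-species terms:
  p = 37/189 = 0.195767; ln(p) = -1.630830; p*ln(p) = 0.195767 * (-1.630830) = -0.319263
  p = 42/189 = 0.222222; ln(p) = -1.504078; p*ln(p) = 0.222222 * (-1.504078) = -0.334239
  p = 19/189 = 0.100529; ln(p) = -2.297309; p*ln(p) = 0.100529 * (-2.297309) = -0.230946
  p = 21/189 = 0.111111; ln(p) = -2.197226; p*ln(p) = 0.111111 * (-2.197226) = -0.244136
  p = 26/189 = 0.137566; ln(p) = -1.983651; p*ln(p) = 0.137566 * (-1.983651) = -0.272883
  p = 44/189 = 0.232804; ln(p) = -1.457558; p*ln(p) = 0.232804 * (-1.457558) = -0.339325
sum(p*ln(p)) = (-0.319263) + (-0.334239) + (-0.230946) + (-0.244136) + (-0.272883) + (-0.339325) = -1.740792
H' = -(-1.740792) = 1.740792 ≈ 1.7408

1.7408


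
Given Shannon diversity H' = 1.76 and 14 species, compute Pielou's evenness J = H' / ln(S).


ln(14) = 2.63906
J = H' / ln(S) = 1.76 / 2.63906 = 0.666904 ≈ 0.6669

0.6669


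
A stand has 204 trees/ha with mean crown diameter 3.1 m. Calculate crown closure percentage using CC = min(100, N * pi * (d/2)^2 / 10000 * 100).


(d/2)^2 = (3.1/2)^2 = 1.55^2 = 2.4025
Crown area = 3.141593 * 2.4025 = 7.54768 m^2
N * area / 10000 * 100 = 204 * 7.54768 / 10000 * 100 = 15.3973
CC = min(100, 15.3973) = 15.3973 ≈ 15.4%

15.4%


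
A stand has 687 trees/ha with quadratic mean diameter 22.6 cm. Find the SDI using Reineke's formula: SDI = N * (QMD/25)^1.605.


QMD/25 = 22.6/25 = 0.904
(0.904)^1.605 = exp(1.605 * ln(0.904)) = exp(1.605 * (-0.100926)) = exp(-0.161986) = 0.850453
SDI = 687 * 0.850453 = 584.261 ≈ 584

584


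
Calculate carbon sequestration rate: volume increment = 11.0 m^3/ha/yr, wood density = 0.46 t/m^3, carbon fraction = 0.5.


C = 11.0 * 0.46 * 0.5 = 2.53 t C/ha/yr

2.53 t C/ha/yr


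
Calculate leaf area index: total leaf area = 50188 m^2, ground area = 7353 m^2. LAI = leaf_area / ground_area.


LAI = 50188 / 7353 = 6.8255 ≈ 6.83

6.83


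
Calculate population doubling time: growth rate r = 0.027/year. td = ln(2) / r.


td = ln(2) / 0.027 = 0.693147 / 0.027 = 25.6721 ≈ 25.7 years

25.7 years


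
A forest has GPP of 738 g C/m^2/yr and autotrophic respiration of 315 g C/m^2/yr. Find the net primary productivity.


NPP = GPP - Ra = 738 - 315 = 423 g C/m^2/yr

423 g C/m^2/yr


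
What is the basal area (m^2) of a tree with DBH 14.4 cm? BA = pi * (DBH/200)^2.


D/200 = 14.4/200 = 0.072 m
(D/200)^2 = 0.072^2 = 0.005184
BA = 3.141593 * 0.005184 = 0.0162860 ≈ 0.0163 m^2

0.0163 m^2


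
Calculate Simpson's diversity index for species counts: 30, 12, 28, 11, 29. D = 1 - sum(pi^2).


Total N = 30 + 12 + 28 + 11 + 29 = 110
Per-species terms:
  p = 30/110 = 0.272727; p^2 = 0.272727^2 = 0.074380
  p = 12/110 = 0.109091; p^2 = 0.109091^2 = 0.011901
  p = 28/110 = 0.254545; p^2 = 0.254545^2 = 0.064793
  p = 11/110 = 0.100000; p^2 = 0.100000^2 = 0.010000
  p = 29/110 = 0.263636; p^2 = 0.263636^2 = 0.069504
sum(p^2) = 0.074380 + 0.011901 + 0.064793 + 0.010000 + 0.069504 = 0.230578
D = 1 - 0.230578 = 0.769422 ≈ 0.7694

0.7694


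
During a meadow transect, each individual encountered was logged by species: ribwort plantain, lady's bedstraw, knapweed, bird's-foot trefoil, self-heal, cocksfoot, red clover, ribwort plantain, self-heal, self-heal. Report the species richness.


Total individuals logged = 10
Distinct species (count of individuals): ribwort plantain (2), lady's bedstraw (1), knapweed (1), bird's-foot trefoil (1), self-heal (3), cocksfoot (1), red clover (1)
Species richness = number of distinct species = 7

7


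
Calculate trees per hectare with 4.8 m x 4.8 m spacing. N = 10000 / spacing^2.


N = 10000 / 4.8^2 = 10000 / 23.04 = 434.028 ≈ 434 trees/ha

434 trees/ha


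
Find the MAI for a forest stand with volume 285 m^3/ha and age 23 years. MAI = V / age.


MAI = 285 / 23 = 12.3913 ≈ 12.39 m^3/ha/yr

12.39 m^3/ha/yr


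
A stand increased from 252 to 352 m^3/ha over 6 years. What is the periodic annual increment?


PAI = (V2 - V1) / period = (352 - 252) / 6 = 100 / 6 = 16.6667 ≈ 16.67 m^3/ha/yr

16.67 m^3/ha/yr


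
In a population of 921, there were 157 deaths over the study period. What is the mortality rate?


Mortality rate = 157 / 921 = 0.170467 ≈ 0.1705

0.1705


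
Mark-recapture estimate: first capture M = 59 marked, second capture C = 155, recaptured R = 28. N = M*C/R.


N = M * C / R = 59 * 155 / 28 = 9145 / 28 = 326.61 ≈ 327

327 individuals


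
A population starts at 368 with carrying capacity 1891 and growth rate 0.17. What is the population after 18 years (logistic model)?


(K - N0)/N0 = (1891 - 368)/368 = 1523/368 = 4.13859
r*t = 0.17 * 18 = 3.06; exp(-3.06) = 0.0468877
4.13859 * 0.0468877 = 0.194049
1 + 0.194049 = 1.19405
N = 1891 / 1.19405 = 1583.69 ≈ 1584

1584


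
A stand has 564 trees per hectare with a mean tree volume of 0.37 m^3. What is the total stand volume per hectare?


V_stand = 564 * 0.37 = 208.68 ≈ 208.7 m^3/ha

208.7 m^3/ha


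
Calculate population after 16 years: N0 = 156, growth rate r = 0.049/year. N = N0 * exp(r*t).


r*t = 0.049 * 16 = 0.784
exp(0.784) = 2.19022
N = 156 * 2.19022 = 341.674 ≈ 342

342


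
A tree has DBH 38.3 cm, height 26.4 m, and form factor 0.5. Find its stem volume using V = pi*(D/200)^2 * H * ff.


(D/200)^2 = (38.3/200)^2 = 0.1915^2 = 0.03667225
BA = 3.141593 * 0.03667225 = 0.115209 m^2
V = 0.115209 * 26.4 * 0.5 = 1.52076 ≈ 1.521 m^3

1.521 m^3


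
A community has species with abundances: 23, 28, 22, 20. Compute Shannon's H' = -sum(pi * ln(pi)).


Total N = 23 + 28 + 22 + 20 = 93
Per-species terms:
  p = 23/93 = 0.247312; ln(p) = -1.397105; p*ln(p) = 0.247312 * (-1.397105) = -0.345521
  p = 28/93 = 0.301075; ln(p) = -1.200396; p*ln(p) = 0.301075 * (-1.200396) = -0.361409
  p = 22/93 = 0.236559; ln(p) = -1.441558; p*ln(p) = 0.236559 * (-1.441558) = -0.341014
  p = 20/93 = 0.215054; ln(p) = -1.536866; p*ln(p) = 0.215054 * (-1.536866) = -0.330509
sum(p*ln(p)) = (-0.345521) + (-0.361409) + (-0.341014) + (-0.330509) = -1.378453
H' = -(-1.378453) = 1.378453 ≈ 1.3785

1.3785


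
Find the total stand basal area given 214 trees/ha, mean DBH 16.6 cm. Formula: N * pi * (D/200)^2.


(D/200)^2 = (16.6/200)^2 = 0.083^2 = 0.006889
Individual BA = 3.141593 * 0.006889 = 0.0216424 m^2
Stand BA = 214 * 0.0216424 = 4.63147 ≈ 4.63 m^2/ha

4.63 m^2/ha


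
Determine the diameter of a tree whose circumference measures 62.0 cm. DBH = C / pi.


DBH = C / pi = 62.0 / 3.141593 = 19.7352 ≈ 19.74 cm

19.74 cm


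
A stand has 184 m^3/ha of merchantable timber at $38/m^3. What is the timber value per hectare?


Value = 184 * 38 = $6992/ha

$6992/ha


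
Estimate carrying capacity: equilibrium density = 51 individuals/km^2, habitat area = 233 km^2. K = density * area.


K = 51 * 233 = 11883 individuals

11883 individuals


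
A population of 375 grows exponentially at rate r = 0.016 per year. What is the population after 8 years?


r*t = 0.016 * 8 = 0.128
exp(0.128) = 1.13655
N = 375 * 1.13655 = 426.206 ≈ 426

426


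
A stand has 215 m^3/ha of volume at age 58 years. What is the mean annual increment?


MAI = 215 / 58 = 3.7069 ≈ 3.71 m^3/ha/yr

3.71 m^3/ha/yr


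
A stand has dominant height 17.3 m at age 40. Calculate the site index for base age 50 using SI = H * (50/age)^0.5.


50/40 = 1.25000
(1.25000)^0.5 = 1.11803
SI = 17.3 * 1.11803 = 19.3419 ≈ 19.3 m

19.3 m


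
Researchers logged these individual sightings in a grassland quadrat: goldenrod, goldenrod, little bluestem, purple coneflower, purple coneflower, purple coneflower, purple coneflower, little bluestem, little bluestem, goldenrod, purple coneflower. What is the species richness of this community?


Total individuals logged = 11
Distinct species (count of individuals): goldenrod (3), little bluestem (3), purple coneflower (5)
Species richness = number of distinct species = 3

3


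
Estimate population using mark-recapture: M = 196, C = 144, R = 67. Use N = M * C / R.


N = M * C / R = 196 * 144 / 67 = 28224 / 67 = 421.25 ≈ 421

421 individuals


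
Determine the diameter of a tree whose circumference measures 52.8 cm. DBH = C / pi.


DBH = C / pi = 52.8 / 3.141593 = 16.8068 ≈ 16.81 cm

16.81 cm


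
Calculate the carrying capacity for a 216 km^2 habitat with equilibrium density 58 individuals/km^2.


K = 58 * 216 = 12528 individuals

12528 individuals


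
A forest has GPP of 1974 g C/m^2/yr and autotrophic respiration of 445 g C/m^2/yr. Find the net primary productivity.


NPP = GPP - Ra = 1974 - 445 = 1529 g C/m^2/yr

1529 g C/m^2/yr


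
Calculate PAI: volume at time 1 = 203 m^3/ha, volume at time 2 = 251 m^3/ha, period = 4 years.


PAI = (V2 - V1) / period = (251 - 203) / 4 = 48 / 4 = 12.00 m^3/ha/yr

12.00 m^3/ha/yr


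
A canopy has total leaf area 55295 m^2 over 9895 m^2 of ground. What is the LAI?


LAI = 55295 / 9895 = 5.5882 ≈ 5.59

5.59


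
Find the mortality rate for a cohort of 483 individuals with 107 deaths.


Mortality rate = 107 / 483 = 0.221532 ≈ 0.2215

0.2215


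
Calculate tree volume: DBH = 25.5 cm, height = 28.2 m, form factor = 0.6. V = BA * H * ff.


(D/200)^2 = (25.5/200)^2 = 0.1275^2 = 0.01625625
BA = 3.141593 * 0.01625625 = 0.0510705 m^2
V = 0.0510705 * 28.2 * 0.6 = 0.864113 ≈ 0.864 m^3

0.864 m^3


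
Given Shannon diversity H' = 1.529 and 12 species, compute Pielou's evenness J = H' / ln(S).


ln(12) = 2.48491
J = H' / ln(S) = 1.529 / 2.48491 = 0.615314 ≈ 0.6153

0.6153


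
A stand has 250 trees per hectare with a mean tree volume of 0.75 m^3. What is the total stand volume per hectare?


V_stand = 250 * 0.75 = 187.5 m^3/ha

187.5 m^3/ha


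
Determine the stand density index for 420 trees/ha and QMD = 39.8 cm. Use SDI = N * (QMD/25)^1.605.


QMD/25 = 39.8/25 = 1.592
(1.592)^1.605 = exp(1.605 * ln(1.592)) = exp(1.605 * 0.464991) = exp(0.746311) = 2.10920
SDI = 420 * 2.10920 = 885.864 ≈ 886

886


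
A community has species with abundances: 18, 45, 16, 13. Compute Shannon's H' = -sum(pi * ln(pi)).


Total N = 18 + 45 + 16 + 13 = 92
Per-species terms:
  p = 18/92 = 0.195652; ln(p) = -1.631418; p*ln(p) = 0.195652 * (-1.631418) = -0.319190
  p = 45/92 = 0.489130; ln(p) = -0.715127; p*ln(p) = 0.489130 * (-0.715127) = -0.349790
  p = 16/92 = 0.173913; ln(p) = -1.749200; p*ln(p) = 0.173913 * (-1.749200) = -0.304209
  p = 13/92 = 0.141304; ln(p) = -1.956842; p*ln(p) = 0.141304 * (-1.956842) = -0.276510
sum(p*ln(p)) = (-0.319190) + (-0.349790) + (-0.304209) + (-0.276510) = -1.249699
H' = -(-1.249699) = 1.249699 ≈ 1.2497

1.2497


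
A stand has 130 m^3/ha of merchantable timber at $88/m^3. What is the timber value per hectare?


Value = 130 * 88 = $11440/ha

$11440/ha


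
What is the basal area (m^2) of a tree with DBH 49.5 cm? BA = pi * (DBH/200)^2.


D/200 = 49.5/200 = 0.2475 m
(D/200)^2 = 0.2475^2 = 0.06125625
BA = 3.141593 * 0.06125625 = 0.192442 ≈ 0.1924 m^2

0.1924 m^2


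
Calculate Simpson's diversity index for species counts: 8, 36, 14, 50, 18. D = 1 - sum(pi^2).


Total N = 8 + 36 + 14 + 50 + 18 = 126
Per-species terms:
  p = 8/126 = 0.063492; p^2 = 0.063492^2 = 0.004031
  p = 36/126 = 0.285714; p^2 = 0.285714^2 = 0.081632
  p = 14/126 = 0.111111; p^2 = 0.111111^2 = 0.012346
  p = 50/126 = 0.396825; p^2 = 0.396825^2 = 0.157470
  p = 18/126 = 0.142857; p^2 = 0.142857^2 = 0.020408
sum(p^2) = 0.004031 + 0.081632 + 0.012346 + 0.157470 + 0.020408 = 0.275887
D = 1 - 0.275887 = 0.724113 ≈ 0.7241

0.7241


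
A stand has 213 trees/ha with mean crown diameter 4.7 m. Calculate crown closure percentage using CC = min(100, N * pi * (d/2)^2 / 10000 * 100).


(d/2)^2 = (4.7/2)^2 = 2.35^2 = 5.5225
Crown area = 3.141593 * 5.5225 = 17.3494 m^2
N * area / 10000 * 100 = 213 * 17.3494 / 10000 * 100 = 36.9542
CC = min(100, 36.9542) = 36.9542 ≈ 37.0%

37.0%


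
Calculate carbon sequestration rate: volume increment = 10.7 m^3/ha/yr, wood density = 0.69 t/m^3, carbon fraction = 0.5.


C = 10.7 * 0.69 * 0.5 = 3.6915 ≈ 3.69 t C/ha/yr

3.69 t C/ha/yr


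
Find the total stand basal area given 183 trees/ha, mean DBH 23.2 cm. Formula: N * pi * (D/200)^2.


(D/200)^2 = (23.2/200)^2 = 0.116^2 = 0.013456
Individual BA = 3.141593 * 0.013456 = 0.0422733 m^2
Stand BA = 183 * 0.0422733 = 7.73601 ≈ 7.74 m^2/ha

7.74 m^2/ha


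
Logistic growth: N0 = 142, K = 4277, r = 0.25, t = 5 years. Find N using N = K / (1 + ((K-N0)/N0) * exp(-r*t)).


(K - N0)/N0 = (4277 - 142)/142 = 4135/142 = 29.1197
r*t = 0.25 * 5 = 1.25; exp(-1.25) = 0.286505
29.1197 * 0.286505 = 8.34294
1 + 8.34294 = 9.34294
N = 4277 / 9.34294 = 457.779 ≈ 458

458


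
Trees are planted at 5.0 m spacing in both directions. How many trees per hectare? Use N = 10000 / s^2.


N = 10000 / 5.0^2 = 10000 / 25 = 400.000 ≈ 400 trees/ha

400 trees/ha


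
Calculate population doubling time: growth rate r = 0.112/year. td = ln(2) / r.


td = ln(2) / 0.112 = 0.693147 / 0.112 = 6.18881 ≈ 6.2 years

6.2 years


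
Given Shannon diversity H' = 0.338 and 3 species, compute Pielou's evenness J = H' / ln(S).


ln(3) = 1.09861
J = H' / ln(S) = 0.338 / 1.09861 = 0.307661 ≈ 0.3077

0.3077


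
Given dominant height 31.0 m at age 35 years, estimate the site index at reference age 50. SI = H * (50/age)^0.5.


50/35 = 1.42857
(1.42857)^0.5 = 1.19523
SI = 31.0 * 1.19523 = 37.0521 ≈ 37.1 m

37.1 m


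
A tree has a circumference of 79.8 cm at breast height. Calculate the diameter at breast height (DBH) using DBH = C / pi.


DBH = C / pi = 79.8 / 3.141593 = 25.4011 ≈ 25.40 cm

25.40 cm


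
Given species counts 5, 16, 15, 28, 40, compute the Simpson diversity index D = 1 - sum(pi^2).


Total N = 5 + 16 + 15 + 28 + 40 = 104
Per-species terms:
  p = 5/104 = 0.048077; p^2 = 0.048077^2 = 0.002311
  p = 16/104 = 0.153846; p^2 = 0.153846^2 = 0.023669
  p = 15/104 = 0.144231; p^2 = 0.144231^2 = 0.020803
  p = 28/104 = 0.269231; p^2 = 0.269231^2 = 0.072485
  p = 40/104 = 0.384615; p^2 = 0.384615^2 = 0.147929
sum(p^2) = 0.002311 + 0.023669 + 0.020803 + 0.072485 + 0.147929 = 0.267197
D = 1 - 0.267197 = 0.732803 ≈ 0.7328

0.7328


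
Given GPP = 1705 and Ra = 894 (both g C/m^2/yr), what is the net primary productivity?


NPP = GPP - Ra = 1705 - 894 = 811 g C/m^2/yr

811 g C/m^2/yr


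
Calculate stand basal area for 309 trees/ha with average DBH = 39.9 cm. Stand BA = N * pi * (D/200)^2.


(D/200)^2 = (39.9/200)^2 = 0.1995^2 = 0.03980025
Individual BA = 3.141593 * 0.03980025 = 0.125036 m^2
Stand BA = 309 * 0.125036 = 38.6361 ≈ 38.64 m^2/ha

38.64 m^2/ha


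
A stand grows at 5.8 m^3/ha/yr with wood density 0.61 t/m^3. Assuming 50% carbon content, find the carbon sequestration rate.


C = 5.8 * 0.61 * 0.5 = 1.769 ≈ 1.77 t C/ha/yr

1.77 t C/ha/yr


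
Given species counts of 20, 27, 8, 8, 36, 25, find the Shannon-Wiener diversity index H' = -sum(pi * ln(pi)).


Total N = 20 + 27 + 8 + 8 + 36 + 25 = 124
Per-species terms:
  p = 20/124 = 0.161290; ln(p) = -1.824551; p*ln(p) = 0.161290 * (-1.824551) = -0.294282
  p = 27/124 = 0.217742; ln(p) = -1.524444; p*ln(p) = 0.217742 * (-1.524444) = -0.331935
  p = 8/124 = 0.064516; ln(p) = -2.740842; p*ln(p) = 0.064516 * (-2.740842) = -0.176828
  p = 8/124 = 0.064516; ln(p) = -2.740842; p*ln(p) = 0.064516 * (-2.740842) = -0.176828
  p = 36/124 = 0.290323; ln(p) = -1.236761; p*ln(p) = 0.290323 * (-1.236761) = -0.359060
  p = 25/124 = 0.201613; ln(p) = -1.601405; p*ln(p) = 0.201613 * (-1.601405) = -0.322864
sum(p*ln(p)) = (-0.294282) + (-0.331935) + (-0.176828) + (-0.176828) + (-0.359060) + (-0.322864) = -1.661797
H' = -(-1.661797) = 1.661797 ≈ 1.6618

1.6618


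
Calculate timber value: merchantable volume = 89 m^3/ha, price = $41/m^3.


Value = 89 * 41 = $3649/ha

$3649/ha


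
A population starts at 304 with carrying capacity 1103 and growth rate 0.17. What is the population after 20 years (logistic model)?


(K - N0)/N0 = (1103 - 304)/304 = 799/304 = 2.62829
r*t = 0.17 * 20 = 3.4; exp(-3.4) = 0.0333733
2.62829 * 0.0333733 = 0.0877147
1 + 0.0877147 = 1.08771
N = 1103 / 1.08771 = 1014.06 ≈ 1014

1014


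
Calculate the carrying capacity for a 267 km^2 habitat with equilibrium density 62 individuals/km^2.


K = 62 * 267 = 16554 individuals

16554 individuals


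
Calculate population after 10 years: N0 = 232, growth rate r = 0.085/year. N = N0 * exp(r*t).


r*t = 0.085 * 10 = 0.85
exp(0.85) = 2.33965
N = 232 * 2.33965 = 542.799 ≈ 543

543


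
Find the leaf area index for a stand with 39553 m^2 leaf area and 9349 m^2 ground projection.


LAI = 39553 / 9349 = 4.2307 ≈ 4.23

4.23


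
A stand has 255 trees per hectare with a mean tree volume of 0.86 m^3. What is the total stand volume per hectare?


V_stand = 255 * 0.86 = 219.3 m^3/ha

219.3 m^3/ha


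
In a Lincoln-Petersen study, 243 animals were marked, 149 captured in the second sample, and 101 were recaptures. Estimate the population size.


N = M * C / R = 243 * 149 / 101 = 36207 / 101 = 358.49 ≈ 358

358 individuals


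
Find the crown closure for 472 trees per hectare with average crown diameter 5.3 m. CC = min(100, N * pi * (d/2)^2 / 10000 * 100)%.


(d/2)^2 = (5.3/2)^2 = 2.65^2 = 7.0225
Crown area = 3.141593 * 7.0225 = 22.0618 m^2
N * area / 10000 * 100 = 472 * 22.0618 / 10000 * 100 = 104.132
CC = min(100, 104.132) = 100%

100%


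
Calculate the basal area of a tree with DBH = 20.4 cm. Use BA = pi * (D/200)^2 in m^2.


D/200 = 20.4/200 = 0.102 m
(D/200)^2 = 0.102^2 = 0.010404
BA = 3.141593 * 0.010404 = 0.0326851 ≈ 0.0327 m^2

0.0327 m^2


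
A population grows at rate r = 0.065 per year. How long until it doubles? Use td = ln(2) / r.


td = ln(2) / 0.065 = 0.693147 / 0.065 = 10.6638 ≈ 10.7 years

10.7 years


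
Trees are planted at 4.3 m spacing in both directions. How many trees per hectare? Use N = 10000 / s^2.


N = 10000 / 4.3^2 = 10000 / 18.49 = 540.833 ≈ 541 trees/ha

541 trees/ha


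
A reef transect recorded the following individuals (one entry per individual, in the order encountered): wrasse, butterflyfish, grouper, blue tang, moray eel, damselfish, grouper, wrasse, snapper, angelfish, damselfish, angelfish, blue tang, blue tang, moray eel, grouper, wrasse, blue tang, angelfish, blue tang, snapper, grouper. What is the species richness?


Total individuals logged = 22
Distinct species (count of individuals): wrasse (3), butterflyfish (1), grouper (4), blue tang (5), moray eel (2), damselfish (2), snapper (2), angelfish (3)
Species richness = number of distinct species = 8

8
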